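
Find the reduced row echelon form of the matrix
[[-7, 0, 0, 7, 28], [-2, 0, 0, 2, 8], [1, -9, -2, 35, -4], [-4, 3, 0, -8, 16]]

[[1, 0, 0, -1, -4], [0, 1, 0, -4, 0], [0, 0, 1, 0, 0], [0, 0, 0, 0, 0]]

Multiply R1 by -1/7.
  [  1   0   0  -1  -4 ]
  [ -2   0   0   2   8 ]
  [  1  -9  -2  35  -4 ]
  [ -4   3   0  -8  16 ]
Add 2 times R1 to R2.
  [  1   0   0  -1  -4 ]
  [  0   0   0   0   0 ]
  [  1  -9  -2  35  -4 ]
  [ -4   3   0  -8  16 ]
Subtract R1 from R3.
  [  1   0   0  -1  -4 ]
  [  0   0   0   0   0 ]
  [  0  -9  -2  36   0 ]
  [ -4   3   0  -8  16 ]
Add 4 times R1 to R4.
  [ 1   0   0   -1  -4 ]
  [ 0   0   0    0   0 ]
  [ 0  -9  -2   36   0 ]
  [ 0   3   0  -12   0 ]
Swap R2 and R3.
  [ 1   0   0   -1  -4 ]
  [ 0  -9  -2   36   0 ]
  [ 0   0   0    0   0 ]
  [ 0   3   0  -12   0 ]
Multiply R2 by -1/9.
  [ 1  0    0   -1  -4 ]
  [ 0  1  2/9   -4   0 ]
  [ 0  0    0    0   0 ]
  [ 0  3    0  -12   0 ]
Subtract 3 times R2 from R4.
  [ 1  0     0  -1  -4 ]
  [ 0  1   2/9  -4   0 ]
  [ 0  0     0   0   0 ]
  [ 0  0  -2/3   0   0 ]
Swap R3 and R4.
  [ 1  0     0  -1  -4 ]
  [ 0  1   2/9  -4   0 ]
  [ 0  0  -2/3   0   0 ]
  [ 0  0     0   0   0 ]
Multiply R3 by -3/2.
  [ 1  0    0  -1  -4 ]
  [ 0  1  2/9  -4   0 ]
  [ 0  0    1   0   0 ]
  [ 0  0    0   0   0 ]
Subtract 2/9 times R3 from R2.
  [ 1  0  0  -1  -4 ]
  [ 0  1  0  -4   0 ]
  [ 0  0  1   0   0 ]
  [ 0  0  0   0   0 ]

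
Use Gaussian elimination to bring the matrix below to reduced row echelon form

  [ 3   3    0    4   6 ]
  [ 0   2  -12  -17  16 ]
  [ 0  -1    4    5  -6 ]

[[1, 0, 0, -2/3, 0], [0, 1, 0, 2, 2], [0, 0, 1, 7/4, -1]]

Multiply R1 by 1/3.
  [ 1   1    0  4/3   2 ]
  [ 0   2  -12  -17  16 ]
  [ 0  -1    4    5  -6 ]
Multiply R2 by 1/2.
  [ 1   1   0    4/3   2 ]
  [ 0   1  -6  -17/2   8 ]
  [ 0  -1   4      5  -6 ]
Add R2 to R3.
  [ 1  1   0    4/3  2 ]
  [ 0  1  -6  -17/2  8 ]
  [ 0  0  -2   -7/2  2 ]
Multiply R3 by -1/2.
  [ 1  1   0    4/3   2 ]
  [ 0  1  -6  -17/2   8 ]
  [ 0  0   1    7/4  -1 ]
Add 6 times R3 to R2.
  [ 1  1  0  4/3   2 ]
  [ 0  1  0    2   2 ]
  [ 0  0  1  7/4  -1 ]
Subtract R2 from R1.
  [ 1  0  0  -2/3   0 ]
  [ 0  1  0     2   2 ]
  [ 0  0  1   7/4  -1 ]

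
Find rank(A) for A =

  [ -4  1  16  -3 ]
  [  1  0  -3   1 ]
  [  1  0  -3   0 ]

rank = 3

R1 ← -1/4·R1
  [ 1  -1/4  -4  3/4 ]
  [ 1     0  -3    1 ]
  [ 1     0  -3    0 ]
R2 ← R2 − R1
  [ 1  -1/4  -4  3/4 ]
  [ 0   1/4   1  1/4 ]
  [ 1     0  -3    0 ]
R3 ← R3 − R1
  [ 1  -1/4  -4   3/4 ]
  [ 0   1/4   1   1/4 ]
  [ 0   1/4   1  -3/4 ]
R2 ← 4·R2
  [ 1  -1/4  -4   3/4 ]
  [ 0     1   4     1 ]
  [ 0   1/4   1  -3/4 ]
R3 ← R3 − 1/4·R2
  [ 1  -1/4  -4  3/4 ]
  [ 0     1   4    1 ]
  [ 0     0   0   -1 ]
R3 ← -1·R3
  [ 1  -1/4  -4  3/4 ]
  [ 0     1   4    1 ]
  [ 0     0   0    1 ]
R2 ← R2 − R3
  [ 1  -1/4  -4  3/4 ]
  [ 0     1   4    0 ]
  [ 0     0   0    1 ]
R1 ← R1 − 3/4·R3
  [ 1  -1/4  -4  0 ]
  [ 0     1   4  0 ]
  [ 0     0   0  1 ]
R1 ← R1 + 1/4·R2
  [ 1  0  -3  0 ]
  [ 0  1   4  0 ]
  [ 0  0   0  1 ]
The reduced form has 3 nonzero rows.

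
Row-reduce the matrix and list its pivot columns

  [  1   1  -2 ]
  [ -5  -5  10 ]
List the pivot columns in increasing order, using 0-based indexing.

Add 5 times ρ1 to ρ2.
  [ 1  1  -2 ]
  [ 0  0   0 ]
Pivot columns are the columns containing a leading 1.

0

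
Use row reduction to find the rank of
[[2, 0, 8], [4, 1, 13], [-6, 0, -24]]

R1 -> 1/2·R1
  [  1  0    4 ]
  [  4  1   13 ]
  [ -6  0  -24 ]
R2 -> R2 − 4·R1
  [  1  0    4 ]
  [  0  1   -3 ]
  [ -6  0  -24 ]
R3 -> R3 + 6·R1
  [ 1  0   4 ]
  [ 0  1  -3 ]
  [ 0  0   0 ]
The reduced form has 2 nonzero rows.

rank = 2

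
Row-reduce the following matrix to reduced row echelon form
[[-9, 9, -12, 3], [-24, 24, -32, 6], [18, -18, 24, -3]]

[[1, -1, 4/3, 0], [0, 0, 0, 1], [0, 0, 0, 0]]

ρ1 := -1/9·ρ1
  [   1   -1  4/3  -1/3 ]
  [ -24   24  -32     6 ]
  [  18  -18   24    -3 ]
ρ2 := ρ2 + 24·ρ1
  [  1   -1  4/3  -1/3 ]
  [  0    0    0    -2 ]
  [ 18  -18   24    -3 ]
ρ3 := ρ3 − 18·ρ1
  [ 1  -1  4/3  -1/3 ]
  [ 0   0    0    -2 ]
  [ 0   0    0     3 ]
ρ2 := -1/2·ρ2
  [ 1  -1  4/3  -1/3 ]
  [ 0   0    0     1 ]
  [ 0   0    0     3 ]
ρ3 := ρ3 − 3·ρ2
  [ 1  -1  4/3  -1/3 ]
  [ 0   0    0     1 ]
  [ 0   0    0     0 ]
ρ1 := ρ1 + 1/3·ρ2
  [ 1  -1  4/3  0 ]
  [ 0   0    0  1 ]
  [ 0   0    0  0 ]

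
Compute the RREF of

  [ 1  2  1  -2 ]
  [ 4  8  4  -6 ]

R2 -> R2 − 4·R1
  [ 1  2  1  -2 ]
  [ 0  0  0   2 ]
R2 -> 1/2·R2
  [ 1  2  1  -2 ]
  [ 0  0  0   1 ]
R1 -> R1 + 2·R2
  [ 1  2  1  0 ]
  [ 0  0  0  1 ]

[[1, 2, 1, 0], [0, 0, 0, 1]]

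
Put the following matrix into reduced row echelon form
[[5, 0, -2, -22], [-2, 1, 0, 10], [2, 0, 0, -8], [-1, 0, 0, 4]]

R1 -> 1/5·R1
  [  1  0  -2/5  -22/5 ]
  [ -2  1     0     10 ]
  [  2  0     0     -8 ]
  [ -1  0     0      4 ]
R2 -> R2 + 2·R1
  [  1  0  -2/5  -22/5 ]
  [  0  1  -4/5    6/5 ]
  [  2  0     0     -8 ]
  [ -1  0     0      4 ]
R3 -> R3 − 2·R1
  [  1  0  -2/5  -22/5 ]
  [  0  1  -4/5    6/5 ]
  [  0  0   4/5    4/5 ]
  [ -1  0     0      4 ]
R4 -> R4 + R1
  [ 1  0  -2/5  -22/5 ]
  [ 0  1  -4/5    6/5 ]
  [ 0  0   4/5    4/5 ]
  [ 0  0  -2/5   -2/5 ]
R3 -> 5/4·R3
  [ 1  0  -2/5  -22/5 ]
  [ 0  1  -4/5    6/5 ]
  [ 0  0     1      1 ]
  [ 0  0  -2/5   -2/5 ]
R4 -> R4 + 2/5·R3
  [ 1  0  -2/5  -22/5 ]
  [ 0  1  -4/5    6/5 ]
  [ 0  0     1      1 ]
  [ 0  0     0      0 ]
R2 -> R2 + 4/5·R3
  [ 1  0  -2/5  -22/5 ]
  [ 0  1     0      2 ]
  [ 0  0     1      1 ]
  [ 0  0     0      0 ]
R1 -> R1 + 2/5·R3
  [ 1  0  0  -4 ]
  [ 0  1  0   2 ]
  [ 0  0  1   1 ]
  [ 0  0  0   0 ]

[[1, 0, 0, -4], [0, 1, 0, 2], [0, 0, 1, 1], [0, 0, 0, 0]]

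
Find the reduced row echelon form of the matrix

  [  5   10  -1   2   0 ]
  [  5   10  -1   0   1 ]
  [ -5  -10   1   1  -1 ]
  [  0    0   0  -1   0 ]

Multiply ρ1 by 1/5.
Subtract 5 times ρ1 from ρ2.
Add 5 times ρ1 to ρ3.
Multiply ρ2 by -1/2.
Subtract 3 times ρ2 from ρ3.
Add ρ2 to ρ4.
Multiply ρ3 by 2.
Add 1/2 times ρ3 to ρ4.
Add 1/2 times ρ3 to ρ2.
Subtract 2/5 times ρ2 from ρ1.

[[1, 2, -1/5, 0, 0], [0, 0, 0, 1, 0], [0, 0, 0, 0, 1], [0, 0, 0, 0, 0]]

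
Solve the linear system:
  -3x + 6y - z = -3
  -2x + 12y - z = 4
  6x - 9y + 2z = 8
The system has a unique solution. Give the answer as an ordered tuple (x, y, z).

(3, 2/3, -2)

Form the augmented matrix and row-reduce:
  [ -3   6  -1  |  -3 ]
  [ -2  12  -1  |   4 ]
  [  6  -9   2  |   8 ]
Multiply R1 by -1/3.
  [  1  -2  1/3  |  1 ]
  [ -2  12   -1  |  4 ]
  [  6  -9    2  |  8 ]
Add 2 times R1 to R2.
  [ 1  -2   1/3  |  1 ]
  [ 0   8  -1/3  |  6 ]
  [ 6  -9     2  |  8 ]
Subtract 6 times R1 from R3.
  [ 1  -2   1/3  |  1 ]
  [ 0   8  -1/3  |  6 ]
  [ 0   3     0  |  2 ]
Multiply R2 by 1/8.
  [ 1  -2    1/3  |    1 ]
  [ 0   1  -1/24  |  3/4 ]
  [ 0   3      0  |    2 ]
Subtract 3 times R2 from R3.
  [ 1  -2    1/3  |     1 ]
  [ 0   1  -1/24  |   3/4 ]
  [ 0   0    1/8  |  -1/4 ]
Multiply R3 by 8.
  [ 1  -2    1/3  |    1 ]
  [ 0   1  -1/24  |  3/4 ]
  [ 0   0      1  |   -2 ]
Add 1/24 times R3 to R2.
  [ 1  -2  1/3  |    1 ]
  [ 0   1    0  |  2/3 ]
  [ 0   0    1  |   -2 ]
Subtract 1/3 times R3 from R1.
  [ 1  -2  0  |  5/3 ]
  [ 0   1  0  |  2/3 ]
  [ 0   0  1  |   -2 ]
Add 2 times R2 to R1.
  [ 1  0  0  |    3 ]
  [ 0  1  0  |  2/3 ]
  [ 0  0  1  |   -2 ]
Reading off the last column: x = 3, y = 2/3, z = -2.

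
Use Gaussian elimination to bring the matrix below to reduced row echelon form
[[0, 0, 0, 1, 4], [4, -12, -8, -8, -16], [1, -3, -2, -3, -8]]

[[1, -3, -2, 0, 4], [0, 0, 0, 1, 4], [0, 0, 0, 0, 0]]

r1 <=> r2
  [ 4  -12  -8  -8  -16 ]
  [ 0    0   0   1    4 ]
  [ 1   -3  -2  -3   -8 ]
r1 → 1/4·r1
  [ 1  -3  -2  -2  -4 ]
  [ 0   0   0   1   4 ]
  [ 1  -3  -2  -3  -8 ]
r3 → r3 − r1
  [ 1  -3  -2  -2  -4 ]
  [ 0   0   0   1   4 ]
  [ 0   0   0  -1  -4 ]
r3 → r3 + r2
  [ 1  -3  -2  -2  -4 ]
  [ 0   0   0   1   4 ]
  [ 0   0   0   0   0 ]
r1 → r1 + 2·r2
  [ 1  -3  -2  0  4 ]
  [ 0   0   0  1  4 ]
  [ 0   0   0  0  0 ]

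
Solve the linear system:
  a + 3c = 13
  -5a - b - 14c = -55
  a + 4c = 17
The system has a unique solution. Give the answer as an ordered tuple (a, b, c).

(1, -6, 4)

Form the augmented matrix and row-reduce:
  [  1   0    3  |   13 ]
  [ -5  -1  -14  |  -55 ]
  [  1   0    4  |   17 ]
ρ2 ← ρ2 + 5·ρ1
  [ 1   0  3  |  13 ]
  [ 0  -1  1  |  10 ]
  [ 1   0  4  |  17 ]
ρ3 ← ρ3 − ρ1
  [ 1   0  3  |  13 ]
  [ 0  -1  1  |  10 ]
  [ 0   0  1  |   4 ]
ρ2 ← -1·ρ2
  [ 1  0   3  |   13 ]
  [ 0  1  -1  |  -10 ]
  [ 0  0   1  |    4 ]
ρ2 ← ρ2 + ρ3
  [ 1  0  3  |  13 ]
  [ 0  1  0  |  -6 ]
  [ 0  0  1  |   4 ]
ρ1 ← ρ1 − 3·ρ3
  [ 1  0  0  |   1 ]
  [ 0  1  0  |  -6 ]
  [ 0  0  1  |   4 ]
Reading off the last column: a = 1, b = -6, c = 4.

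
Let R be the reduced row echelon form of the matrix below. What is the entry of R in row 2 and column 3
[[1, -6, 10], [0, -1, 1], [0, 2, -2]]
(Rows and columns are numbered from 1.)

R2 → -1·R2
  [ 1  -6  10 ]
  [ 0   1  -1 ]
  [ 0   2  -2 ]
R3 → R3 − 2·R2
  [ 1  -6  10 ]
  [ 0   1  -1 ]
  [ 0   0   0 ]
R1 → R1 + 6·R2
  [ 1  0   4 ]
  [ 0  1  -1 ]
  [ 0  0   0 ]

-1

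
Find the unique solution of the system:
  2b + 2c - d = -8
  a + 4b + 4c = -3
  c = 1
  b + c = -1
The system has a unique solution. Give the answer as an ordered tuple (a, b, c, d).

Form the augmented matrix and row-reduce:
  [ 0  2  2  -1  |  -8 ]
  [ 1  4  4   0  |  -3 ]
  [ 0  0  1   0  |   1 ]
  [ 0  1  1   0  |  -1 ]
R1 ↔ R2
  [ 1  4  4   0  |  -3 ]
  [ 0  2  2  -1  |  -8 ]
  [ 0  0  1   0  |   1 ]
  [ 0  1  1   0  |  -1 ]
R2 → 1/2·R2
  [ 1  4  4     0  |  -3 ]
  [ 0  1  1  -1/2  |  -4 ]
  [ 0  0  1     0  |   1 ]
  [ 0  1  1     0  |  -1 ]
R4 → R4 − R2
  [ 1  4  4     0  |  -3 ]
  [ 0  1  1  -1/2  |  -4 ]
  [ 0  0  1     0  |   1 ]
  [ 0  0  0   1/2  |   3 ]
R4 → 2·R4
  [ 1  4  4     0  |  -3 ]
  [ 0  1  1  -1/2  |  -4 ]
  [ 0  0  1     0  |   1 ]
  [ 0  0  0     1  |   6 ]
R2 → R2 + 1/2·R4
  [ 1  4  4  0  |  -3 ]
  [ 0  1  1  0  |  -1 ]
  [ 0  0  1  0  |   1 ]
  [ 0  0  0  1  |   6 ]
R2 → R2 − R3
  [ 1  4  4  0  |  -3 ]
  [ 0  1  0  0  |  -2 ]
  [ 0  0  1  0  |   1 ]
  [ 0  0  0  1  |   6 ]
R1 → R1 − 4·R3
  [ 1  4  0  0  |  -7 ]
  [ 0  1  0  0  |  -2 ]
  [ 0  0  1  0  |   1 ]
  [ 0  0  0  1  |   6 ]
R1 → R1 − 4·R2
  [ 1  0  0  0  |   1 ]
  [ 0  1  0  0  |  -2 ]
  [ 0  0  1  0  |   1 ]
  [ 0  0  0  1  |   6 ]
Reading off the last column: a = 1, b = -2, c = 1, d = 6.

(1, -2, 1, 6)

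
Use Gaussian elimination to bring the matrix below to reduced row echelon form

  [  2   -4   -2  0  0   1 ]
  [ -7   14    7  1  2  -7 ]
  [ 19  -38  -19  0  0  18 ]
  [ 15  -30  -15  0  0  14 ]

R1 := 1/2·R1
  [  1   -2   -1  0  0  1/2 ]
  [ -7   14    7  1  2   -7 ]
  [ 19  -38  -19  0  0   18 ]
  [ 15  -30  -15  0  0   14 ]
R2 := R2 + 7·R1
  [  1   -2   -1  0  0   1/2 ]
  [  0    0    0  1  2  -7/2 ]
  [ 19  -38  -19  0  0    18 ]
  [ 15  -30  -15  0  0    14 ]
R3 := R3 − 19·R1
  [  1   -2   -1  0  0   1/2 ]
  [  0    0    0  1  2  -7/2 ]
  [  0    0    0  0  0  17/2 ]
  [ 15  -30  -15  0  0    14 ]
R4 := R4 − 15·R1
  [ 1  -2  -1  0  0   1/2 ]
  [ 0   0   0  1  2  -7/2 ]
  [ 0   0   0  0  0  17/2 ]
  [ 0   0   0  0  0  13/2 ]
R3 := 2/17·R3
  [ 1  -2  -1  0  0   1/2 ]
  [ 0   0   0  1  2  -7/2 ]
  [ 0   0   0  0  0     1 ]
  [ 0   0   0  0  0  13/2 ]
R4 := R4 − 13/2·R3
  [ 1  -2  -1  0  0   1/2 ]
  [ 0   0   0  1  2  -7/2 ]
  [ 0   0   0  0  0     1 ]
  [ 0   0   0  0  0     0 ]
R2 := R2 + 7/2·R3
  [ 1  -2  -1  0  0  1/2 ]
  [ 0   0   0  1  2    0 ]
  [ 0   0   0  0  0    1 ]
  [ 0   0   0  0  0    0 ]
R1 := R1 − 1/2·R3
  [ 1  -2  -1  0  0  0 ]
  [ 0   0   0  1  2  0 ]
  [ 0   0   0  0  0  1 ]
  [ 0   0   0  0  0  0 ]

[[1, -2, -1, 0, 0, 0], [0, 0, 0, 1, 2, 0], [0, 0, 0, 0, 0, 1], [0, 0, 0, 0, 0, 0]]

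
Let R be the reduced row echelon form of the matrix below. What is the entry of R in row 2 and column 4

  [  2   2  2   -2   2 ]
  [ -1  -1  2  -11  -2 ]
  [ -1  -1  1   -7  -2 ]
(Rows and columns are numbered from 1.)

R1 → 1/2·R1
R2 → R2 + R1
R3 → R3 + R1
R2 → 1/3·R2
R3 → R3 − 2·R2
R3 → -3·R3
R2 → R2 + 1/3·R3
R1 → R1 − R3
R1 → R1 − R2

-4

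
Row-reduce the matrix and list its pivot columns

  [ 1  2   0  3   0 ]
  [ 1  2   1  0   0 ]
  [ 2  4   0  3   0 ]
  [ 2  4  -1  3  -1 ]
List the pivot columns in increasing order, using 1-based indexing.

ρ2 → ρ2 − ρ1
ρ3 → ρ3 − 2·ρ1
ρ4 → ρ4 − 2·ρ1
ρ4 → ρ4 + ρ2
ρ3 → -1/3·ρ3
ρ4 → ρ4 + 6·ρ3
ρ4 → -1·ρ4
ρ2 → ρ2 + 3·ρ3
ρ1 → ρ1 − 3·ρ3
Pivot columns are the columns containing a leading 1.

1, 3, 4, 5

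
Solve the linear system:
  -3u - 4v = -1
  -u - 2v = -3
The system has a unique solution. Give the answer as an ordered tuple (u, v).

(-5, 4)

Form the augmented matrix and row-reduce:
  [ -3  -4  |  -1 ]
  [ -1  -2  |  -3 ]
R1 := -1/3·R1
  [  1  4/3  |  1/3 ]
  [ -1   -2  |   -3 ]
R2 := R2 + R1
  [ 1   4/3  |   1/3 ]
  [ 0  -2/3  |  -8/3 ]
R2 := -3/2·R2
  [ 1  4/3  |  1/3 ]
  [ 0    1  |    4 ]
R1 := R1 − 4/3·R2
  [ 1  0  |  -5 ]
  [ 0  1  |   4 ]
Reading off the last column: u = -5, v = 4.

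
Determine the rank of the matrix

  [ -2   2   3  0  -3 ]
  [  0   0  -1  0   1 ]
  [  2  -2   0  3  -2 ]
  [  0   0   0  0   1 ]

Multiply R1 by -1/2.
Subtract 2 times R1 from R3.
Multiply R2 by -1.
Subtract 3 times R2 from R3.
Multiply R3 by 1/3.
Add 2/3 times R4 to R3.
Add R4 to R2.
Subtract 3/2 times R4 from R1.
Add 3/2 times R2 to R1.
The reduced form has 4 nonzero rows.

rank = 4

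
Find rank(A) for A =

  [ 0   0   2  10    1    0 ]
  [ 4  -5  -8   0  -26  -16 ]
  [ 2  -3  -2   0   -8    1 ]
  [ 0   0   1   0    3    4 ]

ρ1 ↔ ρ2
ρ1 ← 1/4·ρ1
ρ3 ← ρ3 − 2·ρ1
ρ2 ↔ ρ3
ρ2 ← -2·ρ2
ρ3 ← 1/2·ρ3
ρ4 ← ρ4 − ρ3
ρ4 ← -1/5·ρ4
ρ3 ← ρ3 − 5·ρ4
ρ2 ← ρ2 + 4·ρ3
ρ1 ← ρ1 + 2·ρ3
ρ1 ← ρ1 + 5/4·ρ2
The reduced form has 4 nonzero rows.

rank = 4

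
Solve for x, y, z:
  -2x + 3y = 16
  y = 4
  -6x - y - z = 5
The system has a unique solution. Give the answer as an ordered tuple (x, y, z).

Form the augmented matrix and row-reduce:
  [ -2   3   0  |  16 ]
  [  0   1   0  |   4 ]
  [ -6  -1  -1  |   5 ]
r1 ← -1/2·r1
  [  1  -3/2   0  |  -8 ]
  [  0     1   0  |   4 ]
  [ -6    -1  -1  |   5 ]
r3 ← r3 + 6·r1
  [ 1  -3/2   0  |   -8 ]
  [ 0     1   0  |    4 ]
  [ 0   -10  -1  |  -43 ]
r3 ← r3 + 10·r2
  [ 1  -3/2   0  |  -8 ]
  [ 0     1   0  |   4 ]
  [ 0     0  -1  |  -3 ]
r3 ← -1·r3
  [ 1  -3/2  0  |  -8 ]
  [ 0     1  0  |   4 ]
  [ 0     0  1  |   3 ]
r1 ← r1 + 3/2·r2
  [ 1  0  0  |  -2 ]
  [ 0  1  0  |   4 ]
  [ 0  0  1  |   3 ]
Reading off the last column: x = -2, y = 4, z = 3.

(-2, 4, 3)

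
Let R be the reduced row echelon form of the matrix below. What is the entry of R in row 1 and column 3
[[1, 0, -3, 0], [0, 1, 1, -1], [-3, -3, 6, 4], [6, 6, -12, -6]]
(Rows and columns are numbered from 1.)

-3

R3 := R3 + 3·R1
  [ 1   0   -3   0 ]
  [ 0   1    1  -1 ]
  [ 0  -3   -3   4 ]
  [ 6   6  -12  -6 ]
R4 := R4 − 6·R1
  [ 1   0  -3   0 ]
  [ 0   1   1  -1 ]
  [ 0  -3  -3   4 ]
  [ 0   6   6  -6 ]
R3 := R3 + 3·R2
  [ 1  0  -3   0 ]
  [ 0  1   1  -1 ]
  [ 0  0   0   1 ]
  [ 0  6   6  -6 ]
R4 := R4 − 6·R2
  [ 1  0  -3   0 ]
  [ 0  1   1  -1 ]
  [ 0  0   0   1 ]
  [ 0  0   0   0 ]
R2 := R2 + R3
  [ 1  0  -3  0 ]
  [ 0  1   1  0 ]
  [ 0  0   0  1 ]
  [ 0  0   0  0 ]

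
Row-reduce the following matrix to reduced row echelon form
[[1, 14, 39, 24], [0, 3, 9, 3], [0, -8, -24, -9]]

Multiply R2 by 1/3.
  [ 1  14   39  24 ]
  [ 0   1    3   1 ]
  [ 0  -8  -24  -9 ]
Add 8 times R2 to R3.
  [ 1  14  39  24 ]
  [ 0   1   3   1 ]
  [ 0   0   0  -1 ]
Multiply R3 by -1.
  [ 1  14  39  24 ]
  [ 0   1   3   1 ]
  [ 0   0   0   1 ]
Subtract R3 from R2.
  [ 1  14  39  24 ]
  [ 0   1   3   0 ]
  [ 0   0   0   1 ]
Subtract 24 times R3 from R1.
  [ 1  14  39  0 ]
  [ 0   1   3  0 ]
  [ 0   0   0  1 ]
Subtract 14 times R2 from R1.
  [ 1  0  -3  0 ]
  [ 0  1   3  0 ]
  [ 0  0   0  1 ]

[[1, 0, -3, 0], [0, 1, 3, 0], [0, 0, 0, 1]]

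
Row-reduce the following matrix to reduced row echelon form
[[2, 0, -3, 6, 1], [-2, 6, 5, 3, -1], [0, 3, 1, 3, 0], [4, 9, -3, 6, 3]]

[[1, 0, -3/2, 0, 0], [0, 1, 1/3, 0, 0], [0, 0, 0, 1, 0], [0, 0, 0, 0, 1]]

R1 ← 1/2·R1
  [  1  0  -3/2  3  1/2 ]
  [ -2  6     5  3   -1 ]
  [  0  3     1  3    0 ]
  [  4  9    -3  6    3 ]
R2 ← R2 + 2·R1
  [ 1  0  -3/2  3  1/2 ]
  [ 0  6     2  9    0 ]
  [ 0  3     1  3    0 ]
  [ 4  9    -3  6    3 ]
R4 ← R4 − 4·R1
  [ 1  0  -3/2   3  1/2 ]
  [ 0  6     2   9    0 ]
  [ 0  3     1   3    0 ]
  [ 0  9     3  -6    1 ]
R2 ← 1/6·R2
  [ 1  0  -3/2    3  1/2 ]
  [ 0  1   1/3  3/2    0 ]
  [ 0  3     1    3    0 ]
  [ 0  9     3   -6    1 ]
R3 ← R3 − 3·R2
  [ 1  0  -3/2     3  1/2 ]
  [ 0  1   1/3   3/2    0 ]
  [ 0  0     0  -3/2    0 ]
  [ 0  9     3    -6    1 ]
R4 ← R4 − 9·R2
  [ 1  0  -3/2      3  1/2 ]
  [ 0  1   1/3    3/2    0 ]
  [ 0  0     0   -3/2    0 ]
  [ 0  0     0  -39/2    1 ]
R3 ← -2/3·R3
  [ 1  0  -3/2      3  1/2 ]
  [ 0  1   1/3    3/2    0 ]
  [ 0  0     0      1    0 ]
  [ 0  0     0  -39/2    1 ]
R4 ← R4 + 39/2·R3
  [ 1  0  -3/2    3  1/2 ]
  [ 0  1   1/3  3/2    0 ]
  [ 0  0     0    1    0 ]
  [ 0  0     0    0    1 ]
R1 ← R1 − 1/2·R4
  [ 1  0  -3/2    3  0 ]
  [ 0  1   1/3  3/2  0 ]
  [ 0  0     0    1  0 ]
  [ 0  0     0    0  1 ]
R2 ← R2 − 3/2·R3
  [ 1  0  -3/2  3  0 ]
  [ 0  1   1/3  0  0 ]
  [ 0  0     0  1  0 ]
  [ 0  0     0  0  1 ]
R1 ← R1 − 3·R3
  [ 1  0  -3/2  0  0 ]
  [ 0  1   1/3  0  0 ]
  [ 0  0     0  1  0 ]
  [ 0  0     0  0  1 ]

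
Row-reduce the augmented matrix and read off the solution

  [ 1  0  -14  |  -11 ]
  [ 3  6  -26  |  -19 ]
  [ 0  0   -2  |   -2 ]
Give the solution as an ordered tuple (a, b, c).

R2 → R2 − 3·R1
  [ 1  0  -14  |  -11 ]
  [ 0  6   16  |   14 ]
  [ 0  0   -2  |   -2 ]
R2 → 1/6·R2
  [ 1  0  -14  |  -11 ]
  [ 0  1  8/3  |  7/3 ]
  [ 0  0   -2  |   -2 ]
R3 → -1/2·R3
  [ 1  0  -14  |  -11 ]
  [ 0  1  8/3  |  7/3 ]
  [ 0  0    1  |    1 ]
R2 → R2 − 8/3·R3
  [ 1  0  -14  |   -11 ]
  [ 0  1    0  |  -1/3 ]
  [ 0  0    1  |     1 ]
R1 → R1 + 14·R3
  [ 1  0  0  |     3 ]
  [ 0  1  0  |  -1/3 ]
  [ 0  0  1  |     1 ]
Reading off the last column: a = 3, b = -1/3, c = 1.

(3, -1/3, 1)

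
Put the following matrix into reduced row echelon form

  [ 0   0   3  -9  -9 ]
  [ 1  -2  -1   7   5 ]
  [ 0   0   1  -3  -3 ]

ρ1 <=> ρ2
  [ 1  -2  -1   7   5 ]
  [ 0   0   3  -9  -9 ]
  [ 0   0   1  -3  -3 ]
ρ2 ← 1/3·ρ2
  [ 1  -2  -1   7   5 ]
  [ 0   0   1  -3  -3 ]
  [ 0   0   1  -3  -3 ]
ρ3 ← ρ3 − ρ2
  [ 1  -2  -1   7   5 ]
  [ 0   0   1  -3  -3 ]
  [ 0   0   0   0   0 ]
ρ1 ← ρ1 + ρ2
  [ 1  -2  0   4   2 ]
  [ 0   0  1  -3  -3 ]
  [ 0   0  0   0   0 ]

[[1, -2, 0, 4, 2], [0, 0, 1, -3, -3], [0, 0, 0, 0, 0]]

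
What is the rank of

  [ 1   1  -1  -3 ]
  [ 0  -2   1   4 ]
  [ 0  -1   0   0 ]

R2 ← -1/2·R2
  [ 1   1    -1  -3 ]
  [ 0   1  -1/2  -2 ]
  [ 0  -1     0   0 ]
R3 ← R3 + R2
  [ 1  1    -1  -3 ]
  [ 0  1  -1/2  -2 ]
  [ 0  0  -1/2  -2 ]
R3 ← -2·R3
  [ 1  1    -1  -3 ]
  [ 0  1  -1/2  -2 ]
  [ 0  0     1   4 ]
R2 ← R2 + 1/2·R3
  [ 1  1  -1  -3 ]
  [ 0  1   0   0 ]
  [ 0  0   1   4 ]
R1 ← R1 + R3
  [ 1  1  0  1 ]
  [ 0  1  0  0 ]
  [ 0  0  1  4 ]
R1 ← R1 − R2
  [ 1  0  0  1 ]
  [ 0  1  0  0 ]
  [ 0  0  1  4 ]
The reduced form has 3 nonzero rows.

rank = 3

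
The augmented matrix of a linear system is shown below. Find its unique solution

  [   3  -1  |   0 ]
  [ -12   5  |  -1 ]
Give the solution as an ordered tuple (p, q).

(-1/3, -1)

R1 ← 1/3·R1
  [   1  -1/3  |   0 ]
  [ -12     5  |  -1 ]
R2 ← R2 + 12·R1
  [ 1  -1/3  |   0 ]
  [ 0     1  |  -1 ]
R1 ← R1 + 1/3·R2
  [ 1  0  |  -1/3 ]
  [ 0  1  |    -1 ]
Reading off the last column: p = -1/3, q = -1.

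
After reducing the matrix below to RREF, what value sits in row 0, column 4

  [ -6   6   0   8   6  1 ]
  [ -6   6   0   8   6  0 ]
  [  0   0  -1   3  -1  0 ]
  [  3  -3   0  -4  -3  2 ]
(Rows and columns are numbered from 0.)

R1 ← -1/6·R1
  [  1  -1   0  -4/3  -1  -1/6 ]
  [ -6   6   0     8   6     0 ]
  [  0   0  -1     3  -1     0 ]
  [  3  -3   0    -4  -3     2 ]
R2 ← R2 + 6·R1
  [ 1  -1   0  -4/3  -1  -1/6 ]
  [ 0   0   0     0   0    -1 ]
  [ 0   0  -1     3  -1     0 ]
  [ 3  -3   0    -4  -3     2 ]
R4 ← R4 − 3·R1
  [ 1  -1   0  -4/3  -1  -1/6 ]
  [ 0   0   0     0   0    -1 ]
  [ 0   0  -1     3  -1     0 ]
  [ 0   0   0     0   0   5/2 ]
R2 ↔ R3
  [ 1  -1   0  -4/3  -1  -1/6 ]
  [ 0   0  -1     3  -1     0 ]
  [ 0   0   0     0   0    -1 ]
  [ 0   0   0     0   0   5/2 ]
R2 ← -1·R2
  [ 1  -1  0  -4/3  -1  -1/6 ]
  [ 0   0  1    -3   1     0 ]
  [ 0   0  0     0   0    -1 ]
  [ 0   0  0     0   0   5/2 ]
R3 ← -1·R3
  [ 1  -1  0  -4/3  -1  -1/6 ]
  [ 0   0  1    -3   1     0 ]
  [ 0   0  0     0   0     1 ]
  [ 0   0  0     0   0   5/2 ]
R4 ← R4 − 5/2·R3
  [ 1  -1  0  -4/3  -1  -1/6 ]
  [ 0   0  1    -3   1     0 ]
  [ 0   0  0     0   0     1 ]
  [ 0   0  0     0   0     0 ]
R1 ← R1 + 1/6·R3
  [ 1  -1  0  -4/3  -1  0 ]
  [ 0   0  1    -3   1  0 ]
  [ 0   0  0     0   0  1 ]
  [ 0   0  0     0   0  0 ]

-1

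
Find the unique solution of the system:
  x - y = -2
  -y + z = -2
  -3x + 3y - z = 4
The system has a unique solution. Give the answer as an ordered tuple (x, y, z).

Form the augmented matrix and row-reduce:
  [  1  -1   0  |  -2 ]
  [  0  -1   1  |  -2 ]
  [ -3   3  -1  |   4 ]
R3 ← R3 + 3·R1
  [ 1  -1   0  |  -2 ]
  [ 0  -1   1  |  -2 ]
  [ 0   0  -1  |  -2 ]
R2 ← -1·R2
  [ 1  -1   0  |  -2 ]
  [ 0   1  -1  |   2 ]
  [ 0   0  -1  |  -2 ]
R3 ← -1·R3
  [ 1  -1   0  |  -2 ]
  [ 0   1  -1  |   2 ]
  [ 0   0   1  |   2 ]
R2 ← R2 + R3
  [ 1  -1  0  |  -2 ]
  [ 0   1  0  |   4 ]
  [ 0   0  1  |   2 ]
R1 ← R1 + R2
  [ 1  0  0  |  2 ]
  [ 0  1  0  |  4 ]
  [ 0  0  1  |  2 ]
Reading off the last column: x = 2, y = 4, z = 2.

(2, 4, 2)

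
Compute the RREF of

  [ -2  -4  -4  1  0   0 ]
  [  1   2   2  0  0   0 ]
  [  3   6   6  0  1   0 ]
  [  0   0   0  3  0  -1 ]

[[1, 2, 2, 0, 0, 0], [0, 0, 0, 1, 0, 0], [0, 0, 0, 0, 1, 0], [0, 0, 0, 0, 0, 1]]

Multiply R1 by -1/2.
  [ 1  2  2  -1/2  0   0 ]
  [ 1  2  2     0  0   0 ]
  [ 3  6  6     0  1   0 ]
  [ 0  0  0     3  0  -1 ]
Subtract R1 from R2.
  [ 1  2  2  -1/2  0   0 ]
  [ 0  0  0   1/2  0   0 ]
  [ 3  6  6     0  1   0 ]
  [ 0  0  0     3  0  -1 ]
Subtract 3 times R1 from R3.
  [ 1  2  2  -1/2  0   0 ]
  [ 0  0  0   1/2  0   0 ]
  [ 0  0  0   3/2  1   0 ]
  [ 0  0  0     3  0  -1 ]
Multiply R2 by 2.
  [ 1  2  2  -1/2  0   0 ]
  [ 0  0  0     1  0   0 ]
  [ 0  0  0   3/2  1   0 ]
  [ 0  0  0     3  0  -1 ]
Subtract 3/2 times R2 from R3.
  [ 1  2  2  -1/2  0   0 ]
  [ 0  0  0     1  0   0 ]
  [ 0  0  0     0  1   0 ]
  [ 0  0  0     3  0  -1 ]
Subtract 3 times R2 from R4.
  [ 1  2  2  -1/2  0   0 ]
  [ 0  0  0     1  0   0 ]
  [ 0  0  0     0  1   0 ]
  [ 0  0  0     0  0  -1 ]
Multiply R4 by -1.
  [ 1  2  2  -1/2  0  0 ]
  [ 0  0  0     1  0  0 ]
  [ 0  0  0     0  1  0 ]
  [ 0  0  0     0  0  1 ]
Add 1/2 times R2 to R1.
  [ 1  2  2  0  0  0 ]
  [ 0  0  0  1  0  0 ]
  [ 0  0  0  0  1  0 ]
  [ 0  0  0  0  0  1 ]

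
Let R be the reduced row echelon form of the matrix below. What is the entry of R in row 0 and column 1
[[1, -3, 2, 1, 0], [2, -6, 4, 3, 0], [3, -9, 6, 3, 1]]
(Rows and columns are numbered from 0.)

-3

Subtract 2 times R1 from R2.
  [ 1  -3  2  1  0 ]
  [ 0   0  0  1  0 ]
  [ 3  -9  6  3  1 ]
Subtract 3 times R1 from R3.
  [ 1  -3  2  1  0 ]
  [ 0   0  0  1  0 ]
  [ 0   0  0  0  1 ]
Subtract R2 from R1.
  [ 1  -3  2  0  0 ]
  [ 0   0  0  1  0 ]
  [ 0   0  0  0  1 ]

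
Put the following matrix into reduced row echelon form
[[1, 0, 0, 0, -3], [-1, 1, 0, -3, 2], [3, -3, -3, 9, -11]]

r2 := r2 + r1
  [ 1   0   0   0   -3 ]
  [ 0   1   0  -3   -1 ]
  [ 3  -3  -3   9  -11 ]
r3 := r3 − 3·r1
  [ 1   0   0   0  -3 ]
  [ 0   1   0  -3  -1 ]
  [ 0  -3  -3   9  -2 ]
r3 := r3 + 3·r2
  [ 1  0   0   0  -3 ]
  [ 0  1   0  -3  -1 ]
  [ 0  0  -3   0  -5 ]
r3 := -1/3·r3
  [ 1  0  0   0   -3 ]
  [ 0  1  0  -3   -1 ]
  [ 0  0  1   0  5/3 ]

[[1, 0, 0, 0, -3], [0, 1, 0, -3, -1], [0, 0, 1, 0, 5/3]]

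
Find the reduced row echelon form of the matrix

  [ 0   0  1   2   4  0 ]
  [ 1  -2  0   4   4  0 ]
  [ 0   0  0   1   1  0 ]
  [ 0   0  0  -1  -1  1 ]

ρ1 <=> ρ2
ρ4 := ρ4 + ρ3
ρ2 := ρ2 − 2·ρ3
ρ1 := ρ1 − 4·ρ3

[[1, -2, 0, 0, 0, 0], [0, 0, 1, 0, 2, 0], [0, 0, 0, 1, 1, 0], [0, 0, 0, 0, 0, 1]]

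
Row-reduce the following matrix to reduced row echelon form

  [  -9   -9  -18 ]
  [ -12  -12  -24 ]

ρ1 -> -1/9·ρ1
  [   1    1    2 ]
  [ -12  -12  -24 ]
ρ2 -> ρ2 + 12·ρ1
  [ 1  1  2 ]
  [ 0  0  0 ]

[[1, 1, 2], [0, 0, 0]]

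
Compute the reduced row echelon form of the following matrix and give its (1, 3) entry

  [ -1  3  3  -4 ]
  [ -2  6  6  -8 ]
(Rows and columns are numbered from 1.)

Multiply r1 by -1.
  [  1  -3  -3   4 ]
  [ -2   6   6  -8 ]
Add 2 times r1 to r2.
  [ 1  -3  -3  4 ]
  [ 0   0   0  0 ]

-3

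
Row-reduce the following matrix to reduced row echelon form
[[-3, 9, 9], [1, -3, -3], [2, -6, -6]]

[[1, -3, -3], [0, 0, 0], [0, 0, 0]]

r1 -> -1/3·r1
  [ 1  -3  -3 ]
  [ 1  -3  -3 ]
  [ 2  -6  -6 ]
r2 -> r2 − r1
  [ 1  -3  -3 ]
  [ 0   0   0 ]
  [ 2  -6  -6 ]
r3 -> r3 − 2·r1
  [ 1  -3  -3 ]
  [ 0   0   0 ]
  [ 0   0   0 ]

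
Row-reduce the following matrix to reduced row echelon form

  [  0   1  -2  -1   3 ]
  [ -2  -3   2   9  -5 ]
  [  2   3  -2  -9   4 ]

ρ1 ↔ ρ2
  [ -2  -3   2   9  -5 ]
  [  0   1  -2  -1   3 ]
  [  2   3  -2  -9   4 ]
ρ1 -> -1/2·ρ1
  [ 1  3/2  -1  -9/2  5/2 ]
  [ 0    1  -2    -1    3 ]
  [ 2    3  -2    -9    4 ]
ρ3 -> ρ3 − 2·ρ1
  [ 1  3/2  -1  -9/2  5/2 ]
  [ 0    1  -2    -1    3 ]
  [ 0    0   0     0   -1 ]
ρ3 -> -1·ρ3
  [ 1  3/2  -1  -9/2  5/2 ]
  [ 0    1  -2    -1    3 ]
  [ 0    0   0     0    1 ]
ρ2 -> ρ2 − 3·ρ3
  [ 1  3/2  -1  -9/2  5/2 ]
  [ 0    1  -2    -1    0 ]
  [ 0    0   0     0    1 ]
ρ1 -> ρ1 − 5/2·ρ3
  [ 1  3/2  -1  -9/2  0 ]
  [ 0    1  -2    -1  0 ]
  [ 0    0   0     0  1 ]
ρ1 -> ρ1 − 3/2·ρ2
  [ 1  0   2  -3  0 ]
  [ 0  1  -2  -1  0 ]
  [ 0  0   0   0  1 ]

[[1, 0, 2, -3, 0], [0, 1, -2, -1, 0], [0, 0, 0, 0, 1]]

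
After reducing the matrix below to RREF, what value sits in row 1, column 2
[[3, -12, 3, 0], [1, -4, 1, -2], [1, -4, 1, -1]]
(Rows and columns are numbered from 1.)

R1 → 1/3·R1
R2 → R2 − R1
R3 → R3 − R1
R2 → -1/2·R2
R3 → R3 + R2

-4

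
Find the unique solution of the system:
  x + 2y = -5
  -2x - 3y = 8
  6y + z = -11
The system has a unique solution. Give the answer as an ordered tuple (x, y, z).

Form the augmented matrix and row-reduce:
  [  1   2  0  |   -5 ]
  [ -2  -3  0  |    8 ]
  [  0   6  1  |  -11 ]
R2 ← R2 + 2·R1
  [ 1  2  0  |   -5 ]
  [ 0  1  0  |   -2 ]
  [ 0  6  1  |  -11 ]
R3 ← R3 − 6·R2
  [ 1  2  0  |  -5 ]
  [ 0  1  0  |  -2 ]
  [ 0  0  1  |   1 ]
R1 ← R1 − 2·R2
  [ 1  0  0  |  -1 ]
  [ 0  1  0  |  -2 ]
  [ 0  0  1  |   1 ]
Reading off the last column: x = -1, y = -2, z = 1.

(-1, -2, 1)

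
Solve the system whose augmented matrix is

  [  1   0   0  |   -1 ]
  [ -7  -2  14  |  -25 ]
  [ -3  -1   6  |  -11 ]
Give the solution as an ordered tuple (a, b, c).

Add 7 times R1 to R2.
Add 3 times R1 to R3.
Multiply R2 by -1/2.
Add R2 to R3.
Multiply R3 by -1.
Add 7 times R3 to R2.
Reading off the last column: a = -1, b = 2, c = -2.

(-1, 2, -2)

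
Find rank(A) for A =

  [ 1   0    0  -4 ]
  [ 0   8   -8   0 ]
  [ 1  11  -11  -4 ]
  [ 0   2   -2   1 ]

rank = 3

R3 := R3 − R1
  [ 1   0    0  -4 ]
  [ 0   8   -8   0 ]
  [ 0  11  -11   0 ]
  [ 0   2   -2   1 ]
R2 := 1/8·R2
  [ 1   0    0  -4 ]
  [ 0   1   -1   0 ]
  [ 0  11  -11   0 ]
  [ 0   2   -2   1 ]
R3 := R3 − 11·R2
  [ 1  0   0  -4 ]
  [ 0  1  -1   0 ]
  [ 0  0   0   0 ]
  [ 0  2  -2   1 ]
R4 := R4 − 2·R2
  [ 1  0   0  -4 ]
  [ 0  1  -1   0 ]
  [ 0  0   0   0 ]
  [ 0  0   0   1 ]
R3 ↔ R4
  [ 1  0   0  -4 ]
  [ 0  1  -1   0 ]
  [ 0  0   0   1 ]
  [ 0  0   0   0 ]
R1 := R1 + 4·R3
  [ 1  0   0  0 ]
  [ 0  1  -1  0 ]
  [ 0  0   0  1 ]
  [ 0  0   0  0 ]
The reduced form has 3 nonzero rows.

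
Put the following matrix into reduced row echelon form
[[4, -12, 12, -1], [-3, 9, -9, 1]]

[[1, -3, 3, 0], [0, 0, 0, 1]]

r1 -> 1/4·r1
  [  1  -3   3  -1/4 ]
  [ -3   9  -9     1 ]
r2 -> r2 + 3·r1
  [ 1  -3  3  -1/4 ]
  [ 0   0  0   1/4 ]
r2 -> 4·r2
  [ 1  -3  3  -1/4 ]
  [ 0   0  0     1 ]
r1 -> r1 + 1/4·r2
  [ 1  -3  3  0 ]
  [ 0   0  0  1 ]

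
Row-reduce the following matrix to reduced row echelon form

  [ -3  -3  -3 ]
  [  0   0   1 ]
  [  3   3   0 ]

Multiply R1 by -1/3.
  [ 1  1  1 ]
  [ 0  0  1 ]
  [ 3  3  0 ]
Subtract 3 times R1 from R3.
  [ 1  1   1 ]
  [ 0  0   1 ]
  [ 0  0  -3 ]
Add 3 times R2 to R3.
  [ 1  1  1 ]
  [ 0  0  1 ]
  [ 0  0  0 ]
Subtract R2 from R1.
  [ 1  1  0 ]
  [ 0  0  1 ]
  [ 0  0  0 ]

[[1, 1, 0], [0, 0, 1], [0, 0, 0]]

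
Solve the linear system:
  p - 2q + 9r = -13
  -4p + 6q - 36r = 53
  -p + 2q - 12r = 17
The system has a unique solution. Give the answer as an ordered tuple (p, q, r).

Form the augmented matrix and row-reduce:
  [  1  -2    9  |  -13 ]
  [ -4   6  -36  |   53 ]
  [ -1   2  -12  |   17 ]
r2 ← r2 + 4·r1
  [  1  -2    9  |  -13 ]
  [  0  -2    0  |    1 ]
  [ -1   2  -12  |   17 ]
r3 ← r3 + r1
  [ 1  -2   9  |  -13 ]
  [ 0  -2   0  |    1 ]
  [ 0   0  -3  |    4 ]
r2 ← -1/2·r2
  [ 1  -2   9  |   -13 ]
  [ 0   1   0  |  -1/2 ]
  [ 0   0  -3  |     4 ]
r3 ← -1/3·r3
  [ 1  -2  9  |   -13 ]
  [ 0   1  0  |  -1/2 ]
  [ 0   0  1  |  -4/3 ]
r1 ← r1 − 9·r3
  [ 1  -2  0  |    -1 ]
  [ 0   1  0  |  -1/2 ]
  [ 0   0  1  |  -4/3 ]
r1 ← r1 + 2·r2
  [ 1  0  0  |    -2 ]
  [ 0  1  0  |  -1/2 ]
  [ 0  0  1  |  -4/3 ]
Reading off the last column: p = -2, q = -1/2, r = -4/3.

(-2, -1/2, -4/3)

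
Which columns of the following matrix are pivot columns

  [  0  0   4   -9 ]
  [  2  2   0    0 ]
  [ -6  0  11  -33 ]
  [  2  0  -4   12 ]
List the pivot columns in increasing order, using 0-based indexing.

0, 1, 2, 3

r1 ↔ r2
  [  2  2   0    0 ]
  [  0  0   4   -9 ]
  [ -6  0  11  -33 ]
  [  2  0  -4   12 ]
r1 → 1/2·r1
  [  1  1   0    0 ]
  [  0  0   4   -9 ]
  [ -6  0  11  -33 ]
  [  2  0  -4   12 ]
r3 → r3 + 6·r1
  [ 1  1   0    0 ]
  [ 0  0   4   -9 ]
  [ 0  6  11  -33 ]
  [ 2  0  -4   12 ]
r4 → r4 − 2·r1
  [ 1   1   0    0 ]
  [ 0   0   4   -9 ]
  [ 0   6  11  -33 ]
  [ 0  -2  -4   12 ]
r2 ↔ r3
  [ 1   1   0    0 ]
  [ 0   6  11  -33 ]
  [ 0   0   4   -9 ]
  [ 0  -2  -4   12 ]
r2 → 1/6·r2
  [ 1   1     0      0 ]
  [ 0   1  11/6  -11/2 ]
  [ 0   0     4     -9 ]
  [ 0  -2    -4     12 ]
r4 → r4 + 2·r2
  [ 1  1     0      0 ]
  [ 0  1  11/6  -11/2 ]
  [ 0  0     4     -9 ]
  [ 0  0  -1/3      1 ]
r3 → 1/4·r3
  [ 1  1     0      0 ]
  [ 0  1  11/6  -11/2 ]
  [ 0  0     1   -9/4 ]
  [ 0  0  -1/3      1 ]
r4 → r4 + 1/3·r3
  [ 1  1     0      0 ]
  [ 0  1  11/6  -11/2 ]
  [ 0  0     1   -9/4 ]
  [ 0  0     0    1/4 ]
r4 → 4·r4
  [ 1  1     0      0 ]
  [ 0  1  11/6  -11/2 ]
  [ 0  0     1   -9/4 ]
  [ 0  0     0      1 ]
r3 → r3 + 9/4·r4
  [ 1  1     0      0 ]
  [ 0  1  11/6  -11/2 ]
  [ 0  0     1      0 ]
  [ 0  0     0      1 ]
r2 → r2 + 11/2·r4
  [ 1  1     0  0 ]
  [ 0  1  11/6  0 ]
  [ 0  0     1  0 ]
  [ 0  0     0  1 ]
r2 → r2 − 11/6·r3
  [ 1  1  0  0 ]
  [ 0  1  0  0 ]
  [ 0  0  1  0 ]
  [ 0  0  0  1 ]
r1 → r1 − r2
  [ 1  0  0  0 ]
  [ 0  1  0  0 ]
  [ 0  0  1  0 ]
  [ 0  0  0  1 ]
Pivot columns are the columns containing a leading 1.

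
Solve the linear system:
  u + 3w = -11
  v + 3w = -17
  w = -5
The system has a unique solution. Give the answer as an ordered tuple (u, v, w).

(4, -2, -5)

Form the augmented matrix and row-reduce:
  [ 1  0  3  |  -11 ]
  [ 0  1  3  |  -17 ]
  [ 0  0  1  |   -5 ]
ρ2 := ρ2 − 3·ρ3
  [ 1  0  3  |  -11 ]
  [ 0  1  0  |   -2 ]
  [ 0  0  1  |   -5 ]
ρ1 := ρ1 − 3·ρ3
  [ 1  0  0  |   4 ]
  [ 0  1  0  |  -2 ]
  [ 0  0  1  |  -5 ]
Reading off the last column: u = 4, v = -2, w = -5.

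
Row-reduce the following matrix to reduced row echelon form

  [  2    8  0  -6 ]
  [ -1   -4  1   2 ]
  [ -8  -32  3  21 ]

[[1, 4, 0, -3], [0, 0, 1, -1], [0, 0, 0, 0]]

R1 := 1/2·R1
  [  1    4  0  -3 ]
  [ -1   -4  1   2 ]
  [ -8  -32  3  21 ]
R2 := R2 + R1
  [  1    4  0  -3 ]
  [  0    0  1  -1 ]
  [ -8  -32  3  21 ]
R3 := R3 + 8·R1
  [ 1  4  0  -3 ]
  [ 0  0  1  -1 ]
  [ 0  0  3  -3 ]
R3 := R3 − 3·R2
  [ 1  4  0  -3 ]
  [ 0  0  1  -1 ]
  [ 0  0  0   0 ]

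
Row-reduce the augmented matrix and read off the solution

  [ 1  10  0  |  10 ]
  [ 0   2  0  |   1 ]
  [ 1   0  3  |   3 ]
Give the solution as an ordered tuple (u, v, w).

(5, 1/2, -2/3)

R3 ← R3 − R1
  [ 1   10  0  |  10 ]
  [ 0    2  0  |   1 ]
  [ 0  -10  3  |  -7 ]
R2 ← 1/2·R2
  [ 1   10  0  |   10 ]
  [ 0    1  0  |  1/2 ]
  [ 0  -10  3  |   -7 ]
R3 ← R3 + 10·R2
  [ 1  10  0  |   10 ]
  [ 0   1  0  |  1/2 ]
  [ 0   0  3  |   -2 ]
R3 ← 1/3·R3
  [ 1  10  0  |    10 ]
  [ 0   1  0  |   1/2 ]
  [ 0   0  1  |  -2/3 ]
R1 ← R1 − 10·R2
  [ 1  0  0  |     5 ]
  [ 0  1  0  |   1/2 ]
  [ 0  0  1  |  -2/3 ]
Reading off the last column: u = 5, v = 1/2, w = -2/3.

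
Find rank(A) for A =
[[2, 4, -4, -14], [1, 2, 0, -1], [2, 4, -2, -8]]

R1 := 1/2·R1
  [ 1  2  -2  -7 ]
  [ 1  2   0  -1 ]
  [ 2  4  -2  -8 ]
R2 := R2 − R1
  [ 1  2  -2  -7 ]
  [ 0  0   2   6 ]
  [ 2  4  -2  -8 ]
R3 := R3 − 2·R1
  [ 1  2  -2  -7 ]
  [ 0  0   2   6 ]
  [ 0  0   2   6 ]
R2 := 1/2·R2
  [ 1  2  -2  -7 ]
  [ 0  0   1   3 ]
  [ 0  0   2   6 ]
R3 := R3 − 2·R2
  [ 1  2  -2  -7 ]
  [ 0  0   1   3 ]
  [ 0  0   0   0 ]
R1 := R1 + 2·R2
  [ 1  2  0  -1 ]
  [ 0  0  1   3 ]
  [ 0  0  0   0 ]
The reduced form has 2 nonzero rows.

rank = 2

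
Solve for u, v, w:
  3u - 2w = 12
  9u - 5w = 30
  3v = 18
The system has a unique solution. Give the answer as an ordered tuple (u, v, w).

Form the augmented matrix and row-reduce:
  [ 3  0  -2  |  12 ]
  [ 9  0  -5  |  30 ]
  [ 0  3   0  |  18 ]
Multiply ρ1 by 1/3.
  [ 1  0  -2/3  |   4 ]
  [ 9  0    -5  |  30 ]
  [ 0  3     0  |  18 ]
Subtract 9 times ρ1 from ρ2.
  [ 1  0  -2/3  |   4 ]
  [ 0  0     1  |  -6 ]
  [ 0  3     0  |  18 ]
Swap ρ2 and ρ3.
  [ 1  0  -2/3  |   4 ]
  [ 0  3     0  |  18 ]
  [ 0  0     1  |  -6 ]
Multiply ρ2 by 1/3.
  [ 1  0  -2/3  |   4 ]
  [ 0  1     0  |   6 ]
  [ 0  0     1  |  -6 ]
Add 2/3 times ρ3 to ρ1.
  [ 1  0  0  |   0 ]
  [ 0  1  0  |   6 ]
  [ 0  0  1  |  -6 ]
Reading off the last column: u = 0, v = 6, w = -6.

(0, 6, -6)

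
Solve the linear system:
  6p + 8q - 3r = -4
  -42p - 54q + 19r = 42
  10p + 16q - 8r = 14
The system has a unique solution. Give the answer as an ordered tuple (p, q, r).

(-5, 1, -6)

Form the augmented matrix and row-reduce:
  [   6    8  -3  |  -4 ]
  [ -42  -54  19  |  42 ]
  [  10   16  -8  |  14 ]
R1 ← 1/6·R1
R2 ← R2 + 42·R1
R3 ← R3 − 10·R1
R2 ← 1/2·R2
R3 ← R3 − 8/3·R2
R3 ← -3·R3
R2 ← R2 + R3
R1 ← R1 + 1/2·R3
R1 ← R1 − 4/3·R2
Reading off the last column: p = -5, q = 1, r = -6.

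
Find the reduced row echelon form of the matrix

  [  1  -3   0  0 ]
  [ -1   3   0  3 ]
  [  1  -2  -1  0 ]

[[1, 0, -3, 0], [0, 1, -1, 0], [0, 0, 0, 1]]

ρ2 ← ρ2 + ρ1
  [ 1  -3   0  0 ]
  [ 0   0   0  3 ]
  [ 1  -2  -1  0 ]
ρ3 ← ρ3 − ρ1
  [ 1  -3   0  0 ]
  [ 0   0   0  3 ]
  [ 0   1  -1  0 ]
ρ2 <-> ρ3
  [ 1  -3   0  0 ]
  [ 0   1  -1  0 ]
  [ 0   0   0  3 ]
ρ3 ← 1/3·ρ3
  [ 1  -3   0  0 ]
  [ 0   1  -1  0 ]
  [ 0   0   0  1 ]
ρ1 ← ρ1 + 3·ρ2
  [ 1  0  -3  0 ]
  [ 0  1  -1  0 ]
  [ 0  0   0  1 ]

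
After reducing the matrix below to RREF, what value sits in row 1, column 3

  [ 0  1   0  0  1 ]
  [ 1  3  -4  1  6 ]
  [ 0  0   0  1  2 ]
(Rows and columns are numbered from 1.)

Swap r1 and r2.
  [ 1  3  -4  1  6 ]
  [ 0  1   0  0  1 ]
  [ 0  0   0  1  2 ]
Subtract r3 from r1.
  [ 1  3  -4  0  4 ]
  [ 0  1   0  0  1 ]
  [ 0  0   0  1  2 ]
Subtract 3 times r2 from r1.
  [ 1  0  -4  0  1 ]
  [ 0  1   0  0  1 ]
  [ 0  0   0  1  2 ]

-4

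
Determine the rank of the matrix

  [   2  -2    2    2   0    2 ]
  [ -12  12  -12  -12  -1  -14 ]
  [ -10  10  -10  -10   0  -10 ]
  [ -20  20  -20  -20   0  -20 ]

rank = 2

Multiply r1 by 1/2.
Add 12 times r1 to r2.
Add 10 times r1 to r3.
Add 20 times r1 to r4.
Multiply r2 by -1.
The reduced form has 2 nonzero rows.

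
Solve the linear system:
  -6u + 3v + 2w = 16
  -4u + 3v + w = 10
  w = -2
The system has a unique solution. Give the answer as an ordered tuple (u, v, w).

(-4, -4/3, -2)

Form the augmented matrix and row-reduce:
  [ -6  3  2  |  16 ]
  [ -4  3  1  |  10 ]
  [  0  0  1  |  -2 ]
R1 := -1/6·R1
  [  1  -1/2  -1/3  |  -8/3 ]
  [ -4     3     1  |    10 ]
  [  0     0     1  |    -2 ]
R2 := R2 + 4·R1
  [ 1  -1/2  -1/3  |  -8/3 ]
  [ 0     1  -1/3  |  -2/3 ]
  [ 0     0     1  |    -2 ]
R2 := R2 + 1/3·R3
  [ 1  -1/2  -1/3  |  -8/3 ]
  [ 0     1     0  |  -4/3 ]
  [ 0     0     1  |    -2 ]
R1 := R1 + 1/3·R3
  [ 1  -1/2  0  |  -10/3 ]
  [ 0     1  0  |   -4/3 ]
  [ 0     0  1  |     -2 ]
R1 := R1 + 1/2·R2
  [ 1  0  0  |    -4 ]
  [ 0  1  0  |  -4/3 ]
  [ 0  0  1  |    -2 ]
Reading off the last column: u = -4, v = -4/3, w = -2.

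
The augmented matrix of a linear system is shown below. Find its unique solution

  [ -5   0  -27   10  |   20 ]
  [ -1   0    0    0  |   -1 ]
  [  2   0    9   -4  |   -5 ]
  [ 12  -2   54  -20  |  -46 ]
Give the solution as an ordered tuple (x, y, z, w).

(1, 4, -5/3, -2)

r1 := -1/5·r1
  [  1   0  27/5   -2  |   -4 ]
  [ -1   0     0    0  |   -1 ]
  [  2   0     9   -4  |   -5 ]
  [ 12  -2    54  -20  |  -46 ]
r2 := r2 + r1
  [  1   0  27/5   -2  |   -4 ]
  [  0   0  27/5   -2  |   -5 ]
  [  2   0     9   -4  |   -5 ]
  [ 12  -2    54  -20  |  -46 ]
r3 := r3 − 2·r1
  [  1   0  27/5   -2  |   -4 ]
  [  0   0  27/5   -2  |   -5 ]
  [  0   0  -9/5    0  |    3 ]
  [ 12  -2    54  -20  |  -46 ]
r4 := r4 − 12·r1
  [ 1   0   27/5  -2  |  -4 ]
  [ 0   0   27/5  -2  |  -5 ]
  [ 0   0   -9/5   0  |   3 ]
  [ 0  -2  -54/5   4  |   2 ]
r2 ↔ r4
  [ 1   0   27/5  -2  |  -4 ]
  [ 0  -2  -54/5   4  |   2 ]
  [ 0   0   -9/5   0  |   3 ]
  [ 0   0   27/5  -2  |  -5 ]
r2 := -1/2·r2
  [ 1  0  27/5  -2  |  -4 ]
  [ 0  1  27/5  -2  |  -1 ]
  [ 0  0  -9/5   0  |   3 ]
  [ 0  0  27/5  -2  |  -5 ]
r3 := -5/9·r3
  [ 1  0  27/5  -2  |    -4 ]
  [ 0  1  27/5  -2  |    -1 ]
  [ 0  0     1   0  |  -5/3 ]
  [ 0  0  27/5  -2  |    -5 ]
r4 := r4 − 27/5·r3
  [ 1  0  27/5  -2  |    -4 ]
  [ 0  1  27/5  -2  |    -1 ]
  [ 0  0     1   0  |  -5/3 ]
  [ 0  0     0  -2  |     4 ]
r4 := -1/2·r4
  [ 1  0  27/5  -2  |    -4 ]
  [ 0  1  27/5  -2  |    -1 ]
  [ 0  0     1   0  |  -5/3 ]
  [ 0  0     0   1  |    -2 ]
r2 := r2 + 2·r4
  [ 1  0  27/5  -2  |    -4 ]
  [ 0  1  27/5   0  |    -5 ]
  [ 0  0     1   0  |  -5/3 ]
  [ 0  0     0   1  |    -2 ]
r1 := r1 + 2·r4
  [ 1  0  27/5  0  |    -8 ]
  [ 0  1  27/5  0  |    -5 ]
  [ 0  0     1  0  |  -5/3 ]
  [ 0  0     0  1  |    -2 ]
r2 := r2 − 27/5·r3
  [ 1  0  27/5  0  |    -8 ]
  [ 0  1     0  0  |     4 ]
  [ 0  0     1  0  |  -5/3 ]
  [ 0  0     0  1  |    -2 ]
r1 := r1 − 27/5·r3
  [ 1  0  0  0  |     1 ]
  [ 0  1  0  0  |     4 ]
  [ 0  0  1  0  |  -5/3 ]
  [ 0  0  0  1  |    -2 ]
Reading off the last column: x = 1, y = 4, z = -5/3, w = -2.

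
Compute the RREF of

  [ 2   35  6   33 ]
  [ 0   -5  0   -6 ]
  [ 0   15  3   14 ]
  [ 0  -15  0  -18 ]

[[1, 0, 0, -1/2], [0, 1, 0, 6/5], [0, 0, 1, -4/3], [0, 0, 0, 0]]

ρ1 → 1/2·ρ1
  [ 1  35/2  3  33/2 ]
  [ 0    -5  0    -6 ]
  [ 0    15  3    14 ]
  [ 0   -15  0   -18 ]
ρ2 → -1/5·ρ2
  [ 1  35/2  3  33/2 ]
  [ 0     1  0   6/5 ]
  [ 0    15  3    14 ]
  [ 0   -15  0   -18 ]
ρ3 → ρ3 − 15·ρ2
  [ 1  35/2  3  33/2 ]
  [ 0     1  0   6/5 ]
  [ 0     0  3    -4 ]
  [ 0   -15  0   -18 ]
ρ4 → ρ4 + 15·ρ2
  [ 1  35/2  3  33/2 ]
  [ 0     1  0   6/5 ]
  [ 0     0  3    -4 ]
  [ 0     0  0     0 ]
ρ3 → 1/3·ρ3
  [ 1  35/2  3  33/2 ]
  [ 0     1  0   6/5 ]
  [ 0     0  1  -4/3 ]
  [ 0     0  0     0 ]
ρ1 → ρ1 − 3·ρ3
  [ 1  35/2  0  41/2 ]
  [ 0     1  0   6/5 ]
  [ 0     0  1  -4/3 ]
  [ 0     0  0     0 ]
ρ1 → ρ1 − 35/2·ρ2
  [ 1  0  0  -1/2 ]
  [ 0  1  0   6/5 ]
  [ 0  0  1  -4/3 ]
  [ 0  0  0     0 ]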